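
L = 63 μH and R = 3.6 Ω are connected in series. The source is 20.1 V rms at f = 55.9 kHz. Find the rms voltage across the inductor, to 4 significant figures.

19.84 V

ω = 2πf = 351200 rad/s
X_L = ωL = 22.13 Ω
Z = 3.600 + j22.13 Ω
|Z| = √(3.600² + 22.13²) = 22.42 Ω
I = V/|Z| = 896.6 mA
V_L = I·|Z_L| = 0.8966 × 22.13 = 19.84 V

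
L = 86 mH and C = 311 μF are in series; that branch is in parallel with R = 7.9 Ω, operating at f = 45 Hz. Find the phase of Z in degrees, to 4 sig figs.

31.40°

ω = 2πf = 282.7 rad/s
X_L = ωL = 24.32 Ω
X_C = 1/(ωC) = 11.37 Ω
Branch 1: Z₁ = R = 7.900 Ω
Branch 2 (series LC): Z₂ = j(X_L − X_C) = j12.94 Ω
Parallel: Z = Z₁Z₂/(Z₁+Z₂), |Z| = 6.743 Ω, ∠Z = 31.40°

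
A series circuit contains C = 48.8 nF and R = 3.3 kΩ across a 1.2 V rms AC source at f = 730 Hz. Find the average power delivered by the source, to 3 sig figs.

154 μW

ω = 2πf = 4587 rad/s
X_C = 1/(ωC) = 4470 Ω
Z = 3300 − j4470 Ω
|Z| = √(3300² + 4470²) = 5550 Ω
∠Z = arctan(-4470/3300) = -53.5°
I = V/|Z| = 216 μA
P = VI cos φ = 1.2 × 0.000216 × cos(-53.5°) = 154 μW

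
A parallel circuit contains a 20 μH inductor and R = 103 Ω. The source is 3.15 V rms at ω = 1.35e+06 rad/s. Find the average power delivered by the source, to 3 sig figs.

96.3 mW

X_L = ωL = 27.0 Ω
Parallel: admittances add. Y = 1/R + 1/(jωL)
Y = (0.00971 − j0.0370) S
|Y| = 0.0383 S → |Z| = 1/|Y| = 26.1 Ω, ∠Z = −∠Y = 75.3°
I = V/|Z| = 121 mA
P = VI cos φ = 3.15 × 0.121 × cos(75.3°) = 96.3 mW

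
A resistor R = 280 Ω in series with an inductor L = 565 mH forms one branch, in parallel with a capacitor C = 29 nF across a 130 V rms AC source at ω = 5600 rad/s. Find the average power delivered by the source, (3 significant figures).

X_L = ωL = 3160 Ω
X_C = 1/(ωC) = 6160 Ω
Branch 1 (R+jX_L): Z₁ = 280 + j3160 Ω, |Z₁| = 3180 Ω
Branch 2 (−jX_C): Z₂ = −j6160 Ω
Parallel: Z = Z₁Z₂/(Z₁+Z₂), |Z| = 6510 Ω, ∠Z = 79.6°
I = V/|Z| = 20.0 mA
P = VI cos φ = 130 × 0.0200 × cos(79.6°) = 469 mW

469 mW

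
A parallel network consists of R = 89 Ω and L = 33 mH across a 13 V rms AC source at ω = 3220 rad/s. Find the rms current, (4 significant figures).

X_L = ωL = 106.3 Ω
Parallel: admittances add. Y = 1/R + 1/(jωL)
Y = (0.01124 − j0.009411) S
|Y| = 0.01466 S → |Z| = 1/|Y| = 68.23 Ω, ∠Z = −∠Y = 39.95°
I = V/|Z| = 13/68.23 = 190.5 mA

190.5 mA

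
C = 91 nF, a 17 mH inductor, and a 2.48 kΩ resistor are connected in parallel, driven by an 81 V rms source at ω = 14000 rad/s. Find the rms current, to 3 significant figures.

239 mA

X_L = ωL = 238 Ω
X_C = 1/(ωC) = 785 Ω
Parallel: admittances add. Y = 1/R + 1/(jωL) + jωC
Y = (0.000403 − j0.00293) S
|Y| = 0.00296 S → |Z| = 1/|Y| = 338 Ω, ∠Z = −∠Y = 82.2°
I = V/|Z| = 81/338 = 239 mA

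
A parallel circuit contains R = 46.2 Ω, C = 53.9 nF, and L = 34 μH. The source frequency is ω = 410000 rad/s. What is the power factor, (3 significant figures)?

X_L = ωL = 13.9 Ω
X_C = 1/(ωC) = 45.3 Ω
Parallel: admittances add. Y = 1/R + 1/(jωL) + jωC
Y = (0.0216 − j0.0496) S
|Y| = 0.0542 S → |Z| = 1/|Y| = 18.5 Ω, ∠Z = −∠Y = 66.4°
cos φ = cos(66.4°) = 0.400

0.400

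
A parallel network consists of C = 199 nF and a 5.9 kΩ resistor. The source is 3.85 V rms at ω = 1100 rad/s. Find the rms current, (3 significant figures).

X_C = 1/(ωC) = 4570 Ω
Parallel: admittances add. Y = 1/R + jωC
Y = (0.000169 + j0.000219) S
|Y| = 0.000277 S → |Z| = 1/|Y| = 3610 Ω, ∠Z = −∠Y = -52.2°
I = V/|Z| = 3.85/3610 = 1.07 mA

1.07 mA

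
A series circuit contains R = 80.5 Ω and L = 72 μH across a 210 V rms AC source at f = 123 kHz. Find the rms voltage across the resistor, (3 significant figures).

ω = 2πf = 772800 rad/s
X_L = ωL = 55.6 Ω
Z = 80.5 + j55.6 Ω
|Z| = √(80.5² + 55.6²) = 97.9 Ω
I = V/|Z| = 2.15 A
V_R = I·|Z_R| = 2.15 × 80.5 = 173 V

173 V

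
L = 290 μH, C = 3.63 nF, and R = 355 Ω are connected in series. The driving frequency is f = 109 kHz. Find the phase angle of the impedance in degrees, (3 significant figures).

-29.8°

ω = 2πf = 684900 rad/s
X_L = ωL = 199 Ω
X_C = 1/(ωC) = 402 Ω
Net reactance X = X_L − X_C = -204 Ω
Z = 355 − j204 Ω
|Z| = √(355² + 204²) = 409 Ω
∠Z = arctan(-204/355) = -29.8°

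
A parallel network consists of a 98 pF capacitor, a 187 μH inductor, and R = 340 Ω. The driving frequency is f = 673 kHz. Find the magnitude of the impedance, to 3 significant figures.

ω = 2πf = 4.229e+06 rad/s
X_L = ωL = 791 Ω
X_C = 1/(ωC) = 2410 Ω
Parallel: admittances add. Y = 1/R + 1/(jωL) + jωC
Y = (0.00294 − j0.000850) S
|Y| = 0.00306 S → |Z| = 1/|Y| = 327 Ω, ∠Z = −∠Y = 16.1°

327 Ω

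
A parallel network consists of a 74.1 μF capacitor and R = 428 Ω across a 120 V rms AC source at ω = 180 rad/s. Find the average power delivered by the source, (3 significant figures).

33.6 W

X_C = 1/(ωC) = 75.0 Ω
Parallel: admittances add. Y = 1/R + jωC
Y = (0.00234 + j0.0133) S
|Y| = 0.0135 S → |Z| = 1/|Y| = 73.8 Ω, ∠Z = −∠Y = -80.1°
I = V/|Z| = 1.62 A
P = VI cos φ = 120 × 1.62 × cos(-80.1°) = 33.6 W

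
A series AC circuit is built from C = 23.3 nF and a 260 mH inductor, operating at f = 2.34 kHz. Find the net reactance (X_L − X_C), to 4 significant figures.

ω = 2πf = 14700 rad/s
X_L = ωL = 3823 Ω
X_C = 1/(ωC) = 2919 Ω
X = 3823 − 2919 = 903.6 Ω

903.6 Ω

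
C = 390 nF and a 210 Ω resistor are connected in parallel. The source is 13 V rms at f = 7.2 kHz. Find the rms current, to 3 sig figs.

ω = 2πf = 45240 rad/s
X_C = 1/(ωC) = 56.7 Ω
Parallel: admittances add. Y = 1/R + jωC
Y = (0.00476 + j0.0176) S
|Y| = 0.0183 S → |Z| = 1/|Y| = 54.7 Ω, ∠Z = −∠Y = -74.9°
I = V/|Z| = 13/54.7 = 238 mA

238 mA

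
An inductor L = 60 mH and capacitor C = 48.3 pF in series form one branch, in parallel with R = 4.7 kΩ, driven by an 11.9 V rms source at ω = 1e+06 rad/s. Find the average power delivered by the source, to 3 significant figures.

30.1 mW

X_L = ωL = 60000 Ω
X_C = 1/(ωC) = 20700 Ω
Branch 1: Z₁ = R = 4700 Ω
Branch 2 (series LC): Z₂ = j(X_L − X_C) = j39300 Ω
Parallel: Z = Z₁Z₂/(Z₁+Z₂), |Z| = 4670 Ω, ∠Z = 6.82°
I = V/|Z| = 2.55 mA
P = VI cos φ = 11.9 × 0.00255 × cos(6.82°) = 30.1 mW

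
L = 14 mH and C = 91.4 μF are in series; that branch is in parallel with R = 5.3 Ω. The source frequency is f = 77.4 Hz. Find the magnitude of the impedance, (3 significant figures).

5.02 Ω

ω = 2πf = 486.3 rad/s
X_L = ωL = 6.81 Ω
X_C = 1/(ωC) = 22.5 Ω
Branch 1: Z₁ = R = 5.30 Ω
Branch 2 (series LC): Z₂ = j(X_L − X_C) = −j15.7 Ω
Parallel: Z = Z₁Z₂/(Z₁+Z₂), |Z| = 5.02 Ω, ∠Z = -18.7°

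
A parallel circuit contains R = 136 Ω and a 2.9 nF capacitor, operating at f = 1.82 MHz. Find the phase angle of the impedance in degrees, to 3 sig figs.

ω = 2πf = 1.144e+07 rad/s
X_C = 1/(ωC) = 30.2 Ω
Parallel: admittances add. Y = 1/R + jωC
Y = (0.00735 + j0.0332) S
|Y| = 0.0340 S → |Z| = 1/|Y| = 29.4 Ω, ∠Z = −∠Y = -77.5°

-77.5°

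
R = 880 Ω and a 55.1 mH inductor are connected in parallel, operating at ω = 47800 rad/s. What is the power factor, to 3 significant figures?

X_L = ωL = 2630 Ω
Parallel: admittances add. Y = 1/R + 1/(jωL)
Y = (0.00114 − j0.000380) S
|Y| = 0.00120 S → |Z| = 1/|Y| = 835 Ω, ∠Z = −∠Y = 18.5°
cos φ = cos(18.5°) = 0.948

0.948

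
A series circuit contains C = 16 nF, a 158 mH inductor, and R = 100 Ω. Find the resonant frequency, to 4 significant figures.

3.165 kHz

ω₀ = 1/√(LC) = 1/√(0.158 × 1.6e-08) = 19890 rad/s
f₀ = ω₀/(2π) = 3.165 kHz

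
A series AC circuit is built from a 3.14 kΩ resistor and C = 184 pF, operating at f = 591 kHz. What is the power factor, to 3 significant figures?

ω = 2πf = 3.713e+06 rad/s
X_C = 1/(ωC) = 1460 Ω
Z = 3140 − j1460 Ω
|Z| = √(3140² + 1460²) = 3460 Ω
∠Z = arctan(-1460/3140) = -25.0°
cos φ = cos(-25.0°) = 0.906

0.906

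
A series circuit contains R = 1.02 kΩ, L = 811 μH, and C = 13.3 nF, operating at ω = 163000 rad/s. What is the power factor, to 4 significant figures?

0.9517

X_L = ωL = 132.2 Ω
X_C = 1/(ωC) = 461.3 Ω
Net reactance X = X_L − X_C = -329.1 Ω
Z = 1020 − j329.1 Ω
|Z| = √(1020² + 329.1²) = 1072 Ω
∠Z = arctan(-329.1/1020) = -17.88°
cos φ = cos(-17.88°) = 0.9517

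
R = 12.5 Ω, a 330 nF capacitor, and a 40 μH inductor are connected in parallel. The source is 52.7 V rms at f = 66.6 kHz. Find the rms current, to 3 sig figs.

ω = 2πf = 418500 rad/s
X_L = ωL = 16.7 Ω
X_C = 1/(ωC) = 7.24 Ω
Parallel: admittances add. Y = 1/R + 1/(jωL) + jωC
Y = (0.0800 + j0.0783) S
|Y| = 0.112 S → |Z| = 1/|Y| = 8.93 Ω, ∠Z = −∠Y = -44.4°
I = V/|Z| = 52.7/8.93 = 5.90 A

5.90 A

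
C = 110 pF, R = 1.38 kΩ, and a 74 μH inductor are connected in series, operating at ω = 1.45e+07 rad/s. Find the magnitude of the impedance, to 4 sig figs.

1450 Ω

X_L = ωL = 1073 Ω
X_C = 1/(ωC) = 627.0 Ω
Net reactance X = X_L − X_C = 446.0 Ω
Z = 1380 + j446.0 Ω
|Z| = √(1380² + 446.0²) = 1450 Ω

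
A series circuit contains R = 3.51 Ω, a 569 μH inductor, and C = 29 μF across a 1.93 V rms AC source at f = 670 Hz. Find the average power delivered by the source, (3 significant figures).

285 mW

ω = 2πf = 4210 rad/s
X_L = ωL = 2.40 Ω
X_C = 1/(ωC) = 8.19 Ω
Net reactance X = X_L − X_C = -5.80 Ω
Z = 3.51 − j5.80 Ω
|Z| = √(3.51² + 5.80²) = 6.78 Ω
∠Z = arctan(-5.80/3.51) = -58.8°
I = V/|Z| = 285 mA
P = VI cos φ = 1.93 × 0.285 × cos(-58.8°) = 285 mW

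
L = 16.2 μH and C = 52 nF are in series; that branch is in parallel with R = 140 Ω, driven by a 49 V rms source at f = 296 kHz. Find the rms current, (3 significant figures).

2.50 A

ω = 2πf = 1.86e+06 rad/s
X_L = ωL = 30.1 Ω
X_C = 1/(ωC) = 10.3 Ω
Branch 1: Z₁ = R = 140 Ω
Branch 2 (series LC): Z₂ = j(X_L − X_C) = j19.8 Ω
Parallel: Z = Z₁Z₂/(Z₁+Z₂), |Z| = 19.6 Ω, ∠Z = 82.0°
I = V/|Z| = 49/19.6 = 2.50 A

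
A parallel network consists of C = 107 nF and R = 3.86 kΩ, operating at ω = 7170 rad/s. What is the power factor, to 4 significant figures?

X_C = 1/(ωC) = 1303 Ω
Parallel: admittances add. Y = 1/R + jωC
Y = (0.0002591 + j0.0007672) S
|Y| = 0.0008098 S → |Z| = 1/|Y| = 1235 Ω, ∠Z = −∠Y = -71.34°
cos φ = cos(-71.34°) = 0.3199

0.3199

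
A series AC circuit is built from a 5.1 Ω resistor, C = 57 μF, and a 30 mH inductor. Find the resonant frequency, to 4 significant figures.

121.7 Hz

ω₀ = 1/√(LC) = 1/√(0.03 × 5.7e-05) = 764.7 rad/s
f₀ = ω₀/(2π) = 121.7 Hz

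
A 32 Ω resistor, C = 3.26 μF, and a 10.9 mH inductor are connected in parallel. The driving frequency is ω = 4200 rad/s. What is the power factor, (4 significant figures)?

0.9676

X_L = ωL = 45.78 Ω
X_C = 1/(ωC) = 73.04 Ω
Parallel: admittances add. Y = 1/R + 1/(jωL) + jωC
Y = (0.03125 − j0.008152) S
|Y| = 0.03230 S → |Z| = 1/|Y| = 30.96 Ω, ∠Z = −∠Y = 14.62°
cos φ = cos(14.62°) = 0.9676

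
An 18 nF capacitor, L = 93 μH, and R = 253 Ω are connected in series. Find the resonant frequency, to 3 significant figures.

ω₀ = 1/√(LC) = 1/√(9.3e-05 × 1.8e-08) = 772900 rad/s
f₀ = ω₀/(2π) = 123 kHz

123 kHz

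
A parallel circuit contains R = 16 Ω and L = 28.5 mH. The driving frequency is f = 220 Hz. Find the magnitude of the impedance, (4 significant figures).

ω = 2πf = 1382 rad/s
X_L = ωL = 39.40 Ω
Parallel: admittances add. Y = 1/R + 1/(jωL)
Y = (0.06250 − j0.02538) S
|Y| = 0.06746 S → |Z| = 1/|Y| = 14.82 Ω, ∠Z = −∠Y = 22.10°

14.82 Ω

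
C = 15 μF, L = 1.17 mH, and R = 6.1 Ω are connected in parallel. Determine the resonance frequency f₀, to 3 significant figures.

ω₀ = 1/√(LC) = 1/√(0.00117 × 1.5e-05) = 7549 rad/s
f₀ = ω₀/(2π) = 1.20 kHz

1.20 kHz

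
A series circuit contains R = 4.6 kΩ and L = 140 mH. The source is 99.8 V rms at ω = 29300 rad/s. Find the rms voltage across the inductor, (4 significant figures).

66.42 V

X_L = ωL = 4102 Ω
Z = 4600 + j4102 Ω
|Z| = √(4600² + 4102²) = 6163 Ω
I = V/|Z| = 16.19 mA
V_L = I·|Z_L| = 0.01619 × 4102 = 66.42 V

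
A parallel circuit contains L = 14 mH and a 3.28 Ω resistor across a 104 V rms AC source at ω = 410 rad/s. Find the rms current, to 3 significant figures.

36.5 A

X_L = ωL = 5.74 Ω
Parallel: admittances add. Y = 1/R + 1/(jωL)
Y = (0.305 − j0.174) S
|Y| = 0.351 S → |Z| = 1/|Y| = 2.85 Ω, ∠Z = −∠Y = 29.7°
I = V/|Z| = 104/2.85 = 36.5 A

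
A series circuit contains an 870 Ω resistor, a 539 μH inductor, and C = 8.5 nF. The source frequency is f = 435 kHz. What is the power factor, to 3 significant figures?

0.520

ω = 2πf = 2.733e+06 rad/s
X_L = ωL = 1470 Ω
X_C = 1/(ωC) = 43.0 Ω
Net reactance X = X_L − X_C = 1430 Ω
Z = 870 + j1430 Ω
|Z| = √(870² + 1430²) = 1670 Ω
∠Z = arctan(1430/870) = 58.7°
cos φ = cos(58.7°) = 0.520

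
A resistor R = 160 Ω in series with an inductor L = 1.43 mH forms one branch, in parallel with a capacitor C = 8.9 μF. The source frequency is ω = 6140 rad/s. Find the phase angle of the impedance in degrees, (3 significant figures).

X_L = ωL = 8.78 Ω
X_C = 1/(ωC) = 18.3 Ω
Branch 1 (R+jX_L): Z₁ = 160 + j8.78 Ω, |Z₁| = 160 Ω
Branch 2 (−jX_C): Z₂ = −j18.3 Ω
Parallel: Z = Z₁Z₂/(Z₁+Z₂), |Z| = 18.3 Ω, ∠Z = -83.5°

-83.5°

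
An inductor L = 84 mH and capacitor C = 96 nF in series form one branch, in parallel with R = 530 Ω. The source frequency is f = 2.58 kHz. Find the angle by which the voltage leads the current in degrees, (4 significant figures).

ω = 2πf = 16210 rad/s
X_L = ωL = 1362 Ω
X_C = 1/(ωC) = 642.6 Ω
Branch 1: Z₁ = R = 530.0 Ω
Branch 2 (series LC): Z₂ = j(X_L − X_C) = j719.1 Ω
Parallel: Z = Z₁Z₂/(Z₁+Z₂), |Z| = 426.6 Ω, ∠Z = 36.39°

36.39°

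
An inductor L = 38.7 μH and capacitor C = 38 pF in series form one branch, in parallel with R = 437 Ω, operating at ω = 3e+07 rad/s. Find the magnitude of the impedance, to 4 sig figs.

X_L = ωL = 1161 Ω
X_C = 1/(ωC) = 877.2 Ω
Branch 1: Z₁ = R = 437.0 Ω
Branch 2 (series LC): Z₂ = j(X_L − X_C) = j283.8 Ω
Parallel: Z = Z₁Z₂/(Z₁+Z₂), |Z| = 238.0 Ω, ∠Z = 57.00°

238.0 Ω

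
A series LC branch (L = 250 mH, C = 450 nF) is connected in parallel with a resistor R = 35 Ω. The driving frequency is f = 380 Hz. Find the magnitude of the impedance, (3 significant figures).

34.8 Ω

ω = 2πf = 2388 rad/s
X_L = ωL = 597 Ω
X_C = 1/(ωC) = 931 Ω
Branch 1: Z₁ = R = 35.0 Ω
Branch 2 (series LC): Z₂ = j(X_L − X_C) = −j334 Ω
Parallel: Z = Z₁Z₂/(Z₁+Z₂), |Z| = 34.8 Ω, ∠Z = -5.99°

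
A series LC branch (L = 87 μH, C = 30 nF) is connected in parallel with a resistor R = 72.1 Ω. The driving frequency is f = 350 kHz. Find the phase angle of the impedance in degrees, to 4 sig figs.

22.26°

ω = 2πf = 2.199e+06 rad/s
X_L = ωL = 191.3 Ω
X_C = 1/(ωC) = 15.16 Ω
Branch 1: Z₁ = R = 72.10 Ω
Branch 2 (series LC): Z₂ = j(X_L − X_C) = j176.2 Ω
Parallel: Z = Z₁Z₂/(Z₁+Z₂), |Z| = 66.73 Ω, ∠Z = 22.26°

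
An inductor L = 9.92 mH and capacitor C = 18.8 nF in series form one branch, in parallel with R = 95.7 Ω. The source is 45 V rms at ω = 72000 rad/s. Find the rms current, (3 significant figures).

X_L = ωL = 714 Ω
X_C = 1/(ωC) = 739 Ω
Branch 1: Z₁ = R = 95.7 Ω
Branch 2 (series LC): Z₂ = j(X_L − X_C) = −j24.5 Ω
Parallel: Z = Z₁Z₂/(Z₁+Z₂), |Z| = 23.8 Ω, ∠Z = -75.6°
I = V/|Z| = 45/23.8 = 1.89 A

1.89 A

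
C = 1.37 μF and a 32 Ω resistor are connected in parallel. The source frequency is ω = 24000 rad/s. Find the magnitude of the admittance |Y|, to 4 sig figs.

45.36 mS

X_C = 1/(ωC) = 30.41 Ω
Parallel: admittances add. Y = 1/R + jωC
Y = (0.03125 + j0.03288) S
|Y| = 0.04536 S → |Z| = 1/|Y| = 22.05 Ω, ∠Z = −∠Y = -46.46°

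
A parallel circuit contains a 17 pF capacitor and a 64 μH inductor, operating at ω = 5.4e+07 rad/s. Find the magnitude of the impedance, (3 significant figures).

X_L = ωL = 3460 Ω
X_C = 1/(ωC) = 1090 Ω
Parallel: admittances add. Y = 1/(jωL) + jωC
Y = (0 + j0.000629) S
|Y| = 0.000629 S → |Z| = 1/|Y| = 1590 Ω, ∠Z = −∠Y = -90.0°

1590 Ω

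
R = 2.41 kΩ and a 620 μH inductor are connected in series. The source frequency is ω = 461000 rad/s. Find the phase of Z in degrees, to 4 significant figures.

X_L = ωL = 285.8 Ω
Z = 2410 + j285.8 Ω
|Z| = √(2410² + 285.8²) = 2427 Ω
∠Z = arctan(285.8/2410) = 6.764°

6.764°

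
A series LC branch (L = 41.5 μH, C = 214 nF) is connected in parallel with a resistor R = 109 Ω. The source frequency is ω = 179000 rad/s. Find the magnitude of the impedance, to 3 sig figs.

X_L = ωL = 7.43 Ω
X_C = 1/(ωC) = 26.1 Ω
Branch 1: Z₁ = R = 109 Ω
Branch 2 (series LC): Z₂ = j(X_L − X_C) = −j18.7 Ω
Parallel: Z = Z₁Z₂/(Z₁+Z₂), |Z| = 18.4 Ω, ∠Z = -80.3°

18.4 Ω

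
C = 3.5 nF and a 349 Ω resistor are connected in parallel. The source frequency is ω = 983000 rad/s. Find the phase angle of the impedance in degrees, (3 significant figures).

X_C = 1/(ωC) = 291 Ω
Parallel: admittances add. Y = 1/R + jωC
Y = (0.00287 + j0.00344) S
|Y| = 0.00448 S → |Z| = 1/|Y| = 223 Ω, ∠Z = −∠Y = -50.2°

-50.2°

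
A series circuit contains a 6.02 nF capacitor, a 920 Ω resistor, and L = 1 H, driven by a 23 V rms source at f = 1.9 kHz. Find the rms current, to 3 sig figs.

ω = 2πf = 11940 rad/s
X_L = ωL = 11900 Ω
X_C = 1/(ωC) = 13900 Ω
Net reactance X = X_L − X_C = -1980 Ω
Z = 920 − j1980 Ω
|Z| = √(920² + 1980²) = 2180 Ω
I = V/|Z| = 23/2180 = 10.5 mA

10.5 mA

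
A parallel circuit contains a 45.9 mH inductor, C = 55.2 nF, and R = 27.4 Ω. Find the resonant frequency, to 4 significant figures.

ω₀ = 1/√(LC) = 1/√(0.0459 × 5.52e-08) = 19870 rad/s
f₀ = ω₀/(2π) = 3.162 kHz

3.162 kHz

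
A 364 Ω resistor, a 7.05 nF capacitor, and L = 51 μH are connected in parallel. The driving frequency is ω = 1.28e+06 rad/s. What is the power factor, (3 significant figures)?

0.400

X_L = ωL = 65.3 Ω
X_C = 1/(ωC) = 111 Ω
Parallel: admittances add. Y = 1/R + 1/(jωL) + jωC
Y = (0.00275 − j0.00629) S
|Y| = 0.00687 S → |Z| = 1/|Y| = 146 Ω, ∠Z = −∠Y = 66.4°
cos φ = cos(66.4°) = 0.400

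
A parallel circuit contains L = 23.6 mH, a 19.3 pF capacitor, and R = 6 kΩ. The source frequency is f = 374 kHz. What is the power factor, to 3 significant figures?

0.987

ω = 2πf = 2.35e+06 rad/s
X_L = ωL = 55500 Ω
X_C = 1/(ωC) = 22000 Ω
Parallel: admittances add. Y = 1/R + 1/(jωL) + jωC
Y = (0.000167 + j2.73e-05) S
|Y| = 0.000169 S → |Z| = 1/|Y| = 5920 Ω, ∠Z = −∠Y = -9.31°
cos φ = cos(-9.31°) = 0.987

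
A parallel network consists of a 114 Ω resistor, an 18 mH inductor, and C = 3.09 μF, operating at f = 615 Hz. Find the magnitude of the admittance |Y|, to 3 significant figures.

ω = 2πf = 3864 rad/s
X_L = ωL = 69.6 Ω
X_C = 1/(ωC) = 83.8 Ω
Parallel: admittances add. Y = 1/R + 1/(jωL) + jωC
Y = (0.00877 − j0.00244) S
|Y| = 0.00910 S → |Z| = 1/|Y| = 110 Ω, ∠Z = −∠Y = 15.5°

9.10 mS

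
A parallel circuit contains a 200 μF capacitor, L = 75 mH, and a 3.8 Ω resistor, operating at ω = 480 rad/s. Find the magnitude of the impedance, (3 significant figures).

3.68 Ω

X_L = ωL = 36.0 Ω
X_C = 1/(ωC) = 10.4 Ω
Parallel: admittances add. Y = 1/R + 1/(jωL) + jωC
Y = (0.263 + j0.0682) S
|Y| = 0.272 S → |Z| = 1/|Y| = 3.68 Ω, ∠Z = −∠Y = -14.5°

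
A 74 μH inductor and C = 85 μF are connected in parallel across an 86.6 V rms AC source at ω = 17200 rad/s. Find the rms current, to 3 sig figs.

X_L = ωL = 1.27 Ω
X_C = 1/(ωC) = 0.684 Ω
Parallel: admittances add. Y = 1/(jωL) + jωC
Y = (0 + j0.676) S
|Y| = 0.676 S → |Z| = 1/|Y| = 1.48 Ω, ∠Z = −∠Y = -90.0°
I = V/|Z| = 86.6/1.48 = 58.6 A

58.6 A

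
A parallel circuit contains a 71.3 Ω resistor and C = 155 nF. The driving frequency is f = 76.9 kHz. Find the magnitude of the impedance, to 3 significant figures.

13.1 Ω

ω = 2πf = 483200 rad/s
X_C = 1/(ωC) = 13.4 Ω
Parallel: admittances add. Y = 1/R + jωC
Y = (0.0140 + j0.0749) S
|Y| = 0.0762 S → |Z| = 1/|Y| = 13.1 Ω, ∠Z = −∠Y = -79.4°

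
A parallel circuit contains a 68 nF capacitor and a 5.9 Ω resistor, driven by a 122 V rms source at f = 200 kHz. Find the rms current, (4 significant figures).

ω = 2πf = 1.257e+06 rad/s
X_C = 1/(ωC) = 11.70 Ω
Parallel: admittances add. Y = 1/R + jωC
Y = (0.1695 + j0.08545) S
|Y| = 0.1898 S → |Z| = 1/|Y| = 5.268 Ω, ∠Z = −∠Y = -26.76°
I = V/|Z| = 122/5.268 = 23.16 A

23.16 A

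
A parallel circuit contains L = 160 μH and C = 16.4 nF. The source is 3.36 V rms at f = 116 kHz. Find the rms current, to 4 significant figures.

ω = 2πf = 728800 rad/s
X_L = ωL = 116.6 Ω
X_C = 1/(ωC) = 83.66 Ω
Parallel: admittances add. Y = 1/(jωL) + jωC
Y = (0 + j0.003378) S
|Y| = 0.003378 S → |Z| = 1/|Y| = 296.0 Ω, ∠Z = −∠Y = -90.00°
I = V/|Z| = 3.36/296.0 = 11.35 mA

11.35 mA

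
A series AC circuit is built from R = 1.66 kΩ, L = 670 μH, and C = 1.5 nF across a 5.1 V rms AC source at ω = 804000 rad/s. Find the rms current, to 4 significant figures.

X_L = ωL = 538.7 Ω
X_C = 1/(ωC) = 829.2 Ω
Net reactance X = X_L − X_C = -290.5 Ω
Z = 1660 − j290.5 Ω
|Z| = √(1660² + 290.5²) = 1685 Ω
I = V/|Z| = 5.1/1685 = 3.026 mA

3.026 mA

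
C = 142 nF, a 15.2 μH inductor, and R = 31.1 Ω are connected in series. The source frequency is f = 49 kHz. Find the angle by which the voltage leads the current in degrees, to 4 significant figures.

-30.33°

ω = 2πf = 307900 rad/s
X_L = ωL = 4.680 Ω
X_C = 1/(ωC) = 22.87 Ω
Net reactance X = X_L − X_C = -18.19 Ω
Z = 31.10 − j18.19 Ω
|Z| = √(31.10² + 18.19²) = 36.03 Ω
∠Z = arctan(-18.19/31.10) = -30.33°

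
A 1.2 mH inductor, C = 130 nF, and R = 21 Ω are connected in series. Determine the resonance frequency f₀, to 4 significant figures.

ω₀ = 1/√(LC) = 1/√(0.0012 × 1.3e-07) = 80060 rad/s
f₀ = ω₀/(2π) = 12.74 kHz

12.74 kHz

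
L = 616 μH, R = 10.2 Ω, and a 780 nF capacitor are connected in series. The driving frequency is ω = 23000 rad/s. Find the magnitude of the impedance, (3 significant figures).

42.8 Ω

X_L = ωL = 14.2 Ω
X_C = 1/(ωC) = 55.7 Ω
Net reactance X = X_L − X_C = -41.6 Ω
Z = 10.2 − j41.6 Ω
|Z| = √(10.2² + 41.6²) = 42.8 Ω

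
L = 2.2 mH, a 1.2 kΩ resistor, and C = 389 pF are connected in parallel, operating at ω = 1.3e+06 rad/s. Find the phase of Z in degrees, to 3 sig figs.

X_L = ωL = 2860 Ω
X_C = 1/(ωC) = 1980 Ω
Parallel: admittances add. Y = 1/R + 1/(jωL) + jωC
Y = (0.000833 + j0.000156) S
|Y| = 0.000848 S → |Z| = 1/|Y| = 1180 Ω, ∠Z = −∠Y = -10.6°

-10.6°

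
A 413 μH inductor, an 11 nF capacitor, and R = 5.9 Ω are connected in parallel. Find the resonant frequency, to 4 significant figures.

74.67 kHz

ω₀ = 1/√(LC) = 1/√(0.000413 × 1.1e-08) = 469200 rad/s
f₀ = ω₀/(2π) = 74.67 kHz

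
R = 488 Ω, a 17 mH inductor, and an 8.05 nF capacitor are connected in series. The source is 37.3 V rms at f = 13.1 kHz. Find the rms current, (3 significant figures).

74.6 mA

ω = 2πf = 82310 rad/s
X_L = ωL = 1400 Ω
X_C = 1/(ωC) = 1510 Ω
Net reactance X = X_L − X_C = -110 Ω
Z = 488 − j110 Ω
|Z| = √(488² + 110²) = 500 Ω
I = V/|Z| = 37.3/500 = 74.6 mA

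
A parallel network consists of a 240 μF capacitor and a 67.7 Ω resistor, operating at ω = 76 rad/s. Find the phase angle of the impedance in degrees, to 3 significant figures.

-51.0°

X_C = 1/(ωC) = 54.8 Ω
Parallel: admittances add. Y = 1/R + jωC
Y = (0.0148 + j0.0182) S
|Y| = 0.0235 S → |Z| = 1/|Y| = 42.6 Ω, ∠Z = −∠Y = -51.0°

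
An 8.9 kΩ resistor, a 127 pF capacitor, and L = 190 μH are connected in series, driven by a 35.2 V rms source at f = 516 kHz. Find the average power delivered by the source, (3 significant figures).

ω = 2πf = 3.242e+06 rad/s
X_L = ωL = 616 Ω
X_C = 1/(ωC) = 2430 Ω
Net reactance X = X_L − X_C = -1810 Ω
Z = 8900 − j1810 Ω
|Z| = √(8900² + 1810²) = 9080 Ω
∠Z = arctan(-1810/8900) = -11.5°
I = V/|Z| = 3.88 mA
P = VI cos φ = 35.2 × 0.00388 × cos(-11.5°) = 134 mW

134 mW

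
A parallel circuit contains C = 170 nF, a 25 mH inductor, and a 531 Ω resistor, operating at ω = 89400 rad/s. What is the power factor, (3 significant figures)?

0.127

X_L = ωL = 2240 Ω
X_C = 1/(ωC) = 65.8 Ω
Parallel: admittances add. Y = 1/R + 1/(jωL) + jωC
Y = (0.00188 + j0.0148) S
|Y| = 0.0149 S → |Z| = 1/|Y| = 67.2 Ω, ∠Z = −∠Y = -82.7°
cos φ = cos(-82.7°) = 0.127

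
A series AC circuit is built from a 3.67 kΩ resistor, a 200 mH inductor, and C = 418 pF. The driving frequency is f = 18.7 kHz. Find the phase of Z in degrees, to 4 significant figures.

40.53°

ω = 2πf = 117500 rad/s
X_L = ωL = 23500 Ω
X_C = 1/(ωC) = 20360 Ω
Net reactance X = X_L − X_C = 3138 Ω
Z = 3670 + j3138 Ω
|Z| = √(3670² + 3138²) = 4829 Ω
∠Z = arctan(3138/3670) = 40.53°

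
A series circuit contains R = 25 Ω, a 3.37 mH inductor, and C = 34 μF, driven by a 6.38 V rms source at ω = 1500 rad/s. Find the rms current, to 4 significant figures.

220.6 mA

X_L = ωL = 5.055 Ω
X_C = 1/(ωC) = 19.61 Ω
Net reactance X = X_L − X_C = -14.55 Ω
Z = 25.00 − j14.55 Ω
|Z| = √(25.00² + 14.55²) = 28.93 Ω
I = V/|Z| = 6.38/28.93 = 220.6 mA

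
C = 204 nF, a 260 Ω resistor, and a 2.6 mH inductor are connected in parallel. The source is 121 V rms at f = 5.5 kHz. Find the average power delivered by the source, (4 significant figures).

ω = 2πf = 34560 rad/s
X_L = ωL = 89.85 Ω
X_C = 1/(ωC) = 141.8 Ω
Parallel: admittances add. Y = 1/R + 1/(jωL) + jωC
Y = (0.003846 − j0.004080) S
|Y| = 0.005607 S → |Z| = 1/|Y| = 178.3 Ω, ∠Z = −∠Y = 46.69°
I = V/|Z| = 678.5 mA
P = VI cos φ = 121 × 0.6785 × cos(46.69°) = 56.31 W

56.31 W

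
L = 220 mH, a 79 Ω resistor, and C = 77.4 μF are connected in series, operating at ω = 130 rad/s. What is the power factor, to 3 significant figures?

0.745

X_L = ωL = 28.6 Ω
X_C = 1/(ωC) = 99.4 Ω
Net reactance X = X_L − X_C = -70.8 Ω
Z = 79.0 − j70.8 Ω
|Z| = √(79.0² + 70.8²) = 106 Ω
∠Z = arctan(-70.8/79.0) = -41.9°
cos φ = cos(-41.9°) = 0.745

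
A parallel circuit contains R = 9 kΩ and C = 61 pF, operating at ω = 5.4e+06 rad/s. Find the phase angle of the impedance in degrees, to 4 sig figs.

X_C = 1/(ωC) = 3036 Ω
Parallel: admittances add. Y = 1/R + jωC
Y = (0.0001111 + j0.0003294) S
|Y| = 0.0003476 S → |Z| = 1/|Y| = 2877 Ω, ∠Z = −∠Y = -71.36°

-71.36°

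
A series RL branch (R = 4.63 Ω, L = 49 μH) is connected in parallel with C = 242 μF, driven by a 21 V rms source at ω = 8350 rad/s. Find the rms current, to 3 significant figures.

42.3 A

X_L = ωL = 0.409 Ω
X_C = 1/(ωC) = 0.495 Ω
Branch 1 (R+jX_L): Z₁ = 4.63 + j0.409 Ω, |Z₁| = 4.65 Ω
Branch 2 (−jX_C): Z₂ = −j0.495 Ω
Parallel: Z = Z₁Z₂/(Z₁+Z₂), |Z| = 0.497 Ω, ∠Z = -83.9°
I = V/|Z| = 21/0.497 = 42.3 A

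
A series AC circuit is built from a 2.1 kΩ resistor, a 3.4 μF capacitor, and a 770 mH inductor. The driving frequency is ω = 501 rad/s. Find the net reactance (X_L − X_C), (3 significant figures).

-201 Ω

X_L = ωL = 386 Ω
X_C = 1/(ωC) = 587 Ω
X = 386 − 587 = -201 Ω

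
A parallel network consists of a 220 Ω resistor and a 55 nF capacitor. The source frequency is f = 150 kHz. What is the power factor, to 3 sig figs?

ω = 2πf = 942500 rad/s
X_C = 1/(ωC) = 19.3 Ω
Parallel: admittances add. Y = 1/R + jωC
Y = (0.00455 + j0.0518) S
|Y| = 0.0520 S → |Z| = 1/|Y| = 19.2 Ω, ∠Z = −∠Y = -85.0°
cos φ = cos(-85.0°) = 0.0874

0.0874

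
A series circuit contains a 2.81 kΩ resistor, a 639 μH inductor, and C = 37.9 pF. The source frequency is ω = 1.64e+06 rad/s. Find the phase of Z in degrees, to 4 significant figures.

X_L = ωL = 1048 Ω
X_C = 1/(ωC) = 16090 Ω
Net reactance X = X_L − X_C = -15040 Ω
Z = 2810 − j15040 Ω
|Z| = √(2810² + 15040²) = 15300 Ω
∠Z = arctan(-15040/2810) = -79.42°

-79.42°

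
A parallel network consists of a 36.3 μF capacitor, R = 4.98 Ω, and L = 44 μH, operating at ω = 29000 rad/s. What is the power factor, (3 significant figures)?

0.598

X_L = ωL = 1.28 Ω
X_C = 1/(ωC) = 0.950 Ω
Parallel: admittances add. Y = 1/R + 1/(jωL) + jωC
Y = (0.201 + j0.269) S
|Y| = 0.336 S → |Z| = 1/|Y| = 2.98 Ω, ∠Z = −∠Y = -53.3°
cos φ = cos(-53.3°) = 0.598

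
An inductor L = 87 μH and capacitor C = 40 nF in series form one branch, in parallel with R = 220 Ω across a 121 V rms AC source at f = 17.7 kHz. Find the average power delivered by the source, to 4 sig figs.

ω = 2πf = 111200 rad/s
X_L = ωL = 9.675 Ω
X_C = 1/(ωC) = 224.8 Ω
Branch 1: Z₁ = R = 220.0 Ω
Branch 2 (series LC): Z₂ = j(X_L − X_C) = −j215.1 Ω
Parallel: Z = Z₁Z₂/(Z₁+Z₂), |Z| = 153.8 Ω, ∠Z = -45.64°
I = V/|Z| = 786.7 mA
P = VI cos φ = 121 × 0.7867 × cos(-45.64°) = 66.55 W

66.55 W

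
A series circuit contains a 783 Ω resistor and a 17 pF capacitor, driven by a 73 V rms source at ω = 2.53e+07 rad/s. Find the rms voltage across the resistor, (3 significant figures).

X_C = 1/(ωC) = 2330 Ω
Z = 783 − j2330 Ω
|Z| = √(783² + 2330²) = 2450 Ω
I = V/|Z| = 29.8 mA
V_R = I·|Z_R| = 0.0298 × 783 = 23.3 V

23.3 V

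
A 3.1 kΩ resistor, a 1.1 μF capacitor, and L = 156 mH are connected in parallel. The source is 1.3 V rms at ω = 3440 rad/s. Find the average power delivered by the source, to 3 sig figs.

545 μW

X_L = ωL = 537 Ω
X_C = 1/(ωC) = 264 Ω
Parallel: admittances add. Y = 1/R + 1/(jωL) + jωC
Y = (0.000323 + j0.00192) S
|Y| = 0.00195 S → |Z| = 1/|Y| = 513 Ω, ∠Z = −∠Y = -80.5°
I = V/|Z| = 2.53 mA
P = VI cos φ = 1.3 × 0.00253 × cos(-80.5°) = 545 μW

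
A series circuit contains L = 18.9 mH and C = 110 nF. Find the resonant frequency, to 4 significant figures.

ω₀ = 1/√(LC) = 1/√(0.0189 × 1.1e-07) = 21930 rad/s
f₀ = ω₀/(2π) = 3.491 kHz

3.491 kHz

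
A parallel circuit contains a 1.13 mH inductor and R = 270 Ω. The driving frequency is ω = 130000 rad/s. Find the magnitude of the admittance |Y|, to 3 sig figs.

7.75 mS

X_L = ωL = 147 Ω
Parallel: admittances add. Y = 1/R + 1/(jωL)
Y = (0.00370 − j0.00681) S
|Y| = 0.00775 S → |Z| = 1/|Y| = 129 Ω, ∠Z = −∠Y = 61.5°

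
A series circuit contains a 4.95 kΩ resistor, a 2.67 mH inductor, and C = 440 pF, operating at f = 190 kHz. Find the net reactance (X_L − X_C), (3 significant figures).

ω = 2πf = 1.194e+06 rad/s
X_L = ωL = 3190 Ω
X_C = 1/(ωC) = 1900 Ω
X = 3190 − 1900 = 1280 Ω

1280 Ω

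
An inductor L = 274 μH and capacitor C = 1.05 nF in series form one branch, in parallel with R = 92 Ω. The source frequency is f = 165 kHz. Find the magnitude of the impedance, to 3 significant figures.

91.0 Ω

ω = 2πf = 1.037e+06 rad/s
X_L = ωL = 284 Ω
X_C = 1/(ωC) = 919 Ω
Branch 1: Z₁ = R = 92.0 Ω
Branch 2 (series LC): Z₂ = j(X_L − X_C) = −j635 Ω
Parallel: Z = Z₁Z₂/(Z₁+Z₂), |Z| = 91.0 Ω, ∠Z = -8.25°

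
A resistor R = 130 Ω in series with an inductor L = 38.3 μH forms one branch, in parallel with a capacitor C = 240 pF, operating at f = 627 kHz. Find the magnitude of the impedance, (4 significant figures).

ω = 2πf = 3.94e+06 rad/s
X_L = ωL = 150.9 Ω
X_C = 1/(ωC) = 1058 Ω
Branch 1 (R+jX_L): Z₁ = 130.0 + j150.9 Ω, |Z₁| = 199.2 Ω
Branch 2 (−jX_C): Z₂ = −j1058 Ω
Parallel: Z = Z₁Z₂/(Z₁+Z₂), |Z| = 230.0 Ω, ∠Z = 41.09°

230.0 Ω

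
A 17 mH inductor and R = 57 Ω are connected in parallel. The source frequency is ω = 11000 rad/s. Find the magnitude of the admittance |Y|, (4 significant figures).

18.34 mS

X_L = ωL = 187.0 Ω
Parallel: admittances add. Y = 1/R + 1/(jωL)
Y = (0.01754 − j0.005348) S
|Y| = 0.01834 S → |Z| = 1/|Y| = 54.52 Ω, ∠Z = −∠Y = 16.95°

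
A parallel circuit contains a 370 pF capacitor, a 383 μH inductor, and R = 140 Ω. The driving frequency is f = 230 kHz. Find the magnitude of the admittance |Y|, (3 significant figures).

7.26 mS

ω = 2πf = 1.445e+06 rad/s
X_L = ωL = 553 Ω
X_C = 1/(ωC) = 1870 Ω
Parallel: admittances add. Y = 1/R + 1/(jωL) + jωC
Y = (0.00714 − j0.00127) S
|Y| = 0.00726 S → |Z| = 1/|Y| = 138 Ω, ∠Z = −∠Y = 10.1°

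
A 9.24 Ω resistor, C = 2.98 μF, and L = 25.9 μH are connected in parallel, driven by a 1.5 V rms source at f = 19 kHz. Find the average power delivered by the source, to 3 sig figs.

ω = 2πf = 119400 rad/s
X_L = ωL = 3.09 Ω
X_C = 1/(ωC) = 2.81 Ω
Parallel: admittances add. Y = 1/R + 1/(jωL) + jωC
Y = (0.108 + j0.0323) S
|Y| = 0.113 S → |Z| = 1/|Y| = 8.85 Ω, ∠Z = −∠Y = -16.6°
I = V/|Z| = 169 mA
P = VI cos φ = 1.5 × 0.169 × cos(-16.6°) = 244 mW

244 mW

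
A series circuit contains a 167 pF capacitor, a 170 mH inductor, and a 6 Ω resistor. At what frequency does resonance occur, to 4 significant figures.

29.87 kHz

ω₀ = 1/√(LC) = 1/√(0.17 × 1.67e-10) = 187700 rad/s
f₀ = ω₀/(2π) = 29.87 kHz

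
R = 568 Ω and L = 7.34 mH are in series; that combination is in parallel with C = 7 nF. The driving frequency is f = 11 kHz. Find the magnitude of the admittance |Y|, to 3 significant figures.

1.05 mS

ω = 2πf = 69120 rad/s
X_L = ωL = 507 Ω
X_C = 1/(ωC) = 2070 Ω
Branch 1 (R+jX_L): Z₁ = 568 + j507 Ω, |Z₁| = 762 Ω
Branch 2 (−jX_C): Z₂ = −j2070 Ω
Parallel: Z = Z₁Z₂/(Z₁+Z₂), |Z| = 948 Ω, ∠Z = 21.8°
|Y| = 1/|Z| = 1.05 mS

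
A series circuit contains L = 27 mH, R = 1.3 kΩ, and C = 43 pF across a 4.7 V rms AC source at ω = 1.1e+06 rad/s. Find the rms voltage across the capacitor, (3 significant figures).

11.5 V

X_L = ωL = 29700 Ω
X_C = 1/(ωC) = 21100 Ω
Net reactance X = X_L − X_C = 8560 Ω
Z = 1300 + j8560 Ω
|Z| = √(1300² + 8560²) = 8660 Ω
I = V/|Z| = 543 μA
V_C = I·|Z_C| = 0.000543 × 21100 = 11.5 V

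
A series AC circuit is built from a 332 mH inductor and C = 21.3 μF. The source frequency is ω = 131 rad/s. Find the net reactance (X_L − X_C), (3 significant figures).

X_L = ωL = 43.5 Ω
X_C = 1/(ωC) = 358 Ω
X = 43.5 − 358 = -315 Ω

-315 Ω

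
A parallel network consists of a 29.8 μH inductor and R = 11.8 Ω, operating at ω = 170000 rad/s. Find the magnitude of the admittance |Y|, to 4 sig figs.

214.8 mS

X_L = ωL = 5.066 Ω
Parallel: admittances add. Y = 1/R + 1/(jωL)
Y = (0.08475 − j0.1974) S
|Y| = 0.2148 S → |Z| = 1/|Y| = 4.655 Ω, ∠Z = −∠Y = 66.77°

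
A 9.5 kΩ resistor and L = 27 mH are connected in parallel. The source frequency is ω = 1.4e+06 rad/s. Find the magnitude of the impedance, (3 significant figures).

X_L = ωL = 37800 Ω
Parallel: admittances add. Y = 1/R + 1/(jωL)
Y = (0.000105 − j2.65e-05) S
|Y| = 0.000109 S → |Z| = 1/|Y| = 9210 Ω, ∠Z = −∠Y = 14.1°

9210 Ω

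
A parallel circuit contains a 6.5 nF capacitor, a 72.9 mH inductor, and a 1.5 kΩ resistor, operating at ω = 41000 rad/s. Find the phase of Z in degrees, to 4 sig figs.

X_L = ωL = 2989 Ω
X_C = 1/(ωC) = 3752 Ω
Parallel: admittances add. Y = 1/R + 1/(jωL) + jωC
Y = (0.0006667 − j6.807e-05) S
|Y| = 0.0006701 S → |Z| = 1/|Y| = 1492 Ω, ∠Z = −∠Y = 5.830°

5.830°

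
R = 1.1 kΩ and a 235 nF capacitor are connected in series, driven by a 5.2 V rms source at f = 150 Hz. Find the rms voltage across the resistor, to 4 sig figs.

1.231 V

ω = 2πf = 942.5 rad/s
X_C = 1/(ωC) = 4515 Ω
Z = 1100 − j4515 Ω
|Z| = √(1100² + 4515²) = 4647 Ω
I = V/|Z| = 1.119 mA
V_R = I·|Z_R| = 0.001119 × 1100 = 1.231 V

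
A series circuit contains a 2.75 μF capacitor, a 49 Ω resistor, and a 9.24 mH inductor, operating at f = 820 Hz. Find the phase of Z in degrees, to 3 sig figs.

ω = 2πf = 5152 rad/s
X_L = ωL = 47.6 Ω
X_C = 1/(ωC) = 70.6 Ω
Net reactance X = X_L − X_C = -23.0 Ω
Z = 49.0 − j23.0 Ω
|Z| = √(49.0² + 23.0²) = 54.1 Ω
∠Z = arctan(-23.0/49.0) = -25.1°

-25.1°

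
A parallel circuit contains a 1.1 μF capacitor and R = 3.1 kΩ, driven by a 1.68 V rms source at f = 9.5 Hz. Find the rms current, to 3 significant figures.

553 μA

ω = 2πf = 59.69 rad/s
X_C = 1/(ωC) = 15200 Ω
Parallel: admittances add. Y = 1/R + jωC
Y = (0.000323 + j6.57e-05) S
|Y| = 0.000329 S → |Z| = 1/|Y| = 3040 Ω, ∠Z = −∠Y = -11.5°
I = V/|Z| = 1.68/3040 = 553 μA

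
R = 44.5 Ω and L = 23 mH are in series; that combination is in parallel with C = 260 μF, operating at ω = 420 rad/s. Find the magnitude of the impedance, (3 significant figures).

X_L = ωL = 9.66 Ω
X_C = 1/(ωC) = 9.16 Ω
Branch 1 (R+jX_L): Z₁ = 44.5 + j9.66 Ω, |Z₁| = 45.5 Ω
Branch 2 (−jX_C): Z₂ = −j9.16 Ω
Parallel: Z = Z₁Z₂/(Z₁+Z₂), |Z| = 9.37 Ω, ∠Z = -78.4°

9.37 Ω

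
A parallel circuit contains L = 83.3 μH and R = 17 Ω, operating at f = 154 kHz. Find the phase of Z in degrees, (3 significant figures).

11.9°

ω = 2πf = 967600 rad/s
X_L = ωL = 80.6 Ω
Parallel: admittances add. Y = 1/R + 1/(jωL)
Y = (0.0588 − j0.0124) S
|Y| = 0.0601 S → |Z| = 1/|Y| = 16.6 Ω, ∠Z = −∠Y = 11.9°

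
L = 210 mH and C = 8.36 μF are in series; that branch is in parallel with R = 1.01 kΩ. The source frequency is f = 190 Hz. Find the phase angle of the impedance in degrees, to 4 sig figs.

ω = 2πf = 1194 rad/s
X_L = ωL = 250.7 Ω
X_C = 1/(ωC) = 100.2 Ω
Branch 1: Z₁ = R = 1010 Ω
Branch 2 (series LC): Z₂ = j(X_L − X_C) = j150.5 Ω
Parallel: Z = Z₁Z₂/(Z₁+Z₂), |Z| = 148.9 Ω, ∠Z = 81.52°

81.52°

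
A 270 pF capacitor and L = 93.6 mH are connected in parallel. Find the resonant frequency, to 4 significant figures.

ω₀ = 1/√(LC) = 1/√(0.0936 × 2.7e-10) = 198900 rad/s
f₀ = ω₀/(2π) = 31.66 kHz

31.66 kHz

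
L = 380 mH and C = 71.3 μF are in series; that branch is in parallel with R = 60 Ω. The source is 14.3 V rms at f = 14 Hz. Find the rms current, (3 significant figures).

ω = 2πf = 87.96 rad/s
X_L = ωL = 33.4 Ω
X_C = 1/(ωC) = 159 Ω
Branch 1: Z₁ = R = 60.0 Ω
Branch 2 (series LC): Z₂ = j(X_L − X_C) = −j126 Ω
Parallel: Z = Z₁Z₂/(Z₁+Z₂), |Z| = 54.2 Ω, ∠Z = -25.5°
I = V/|Z| = 14.3/54.2 = 264 mA

264 mA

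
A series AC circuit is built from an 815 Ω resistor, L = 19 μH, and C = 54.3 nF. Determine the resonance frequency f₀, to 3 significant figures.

ω₀ = 1/√(LC) = 1/√(1.9e-05 × 5.43e-08) = 984500 rad/s
f₀ = ω₀/(2π) = 157 kHz

157 kHz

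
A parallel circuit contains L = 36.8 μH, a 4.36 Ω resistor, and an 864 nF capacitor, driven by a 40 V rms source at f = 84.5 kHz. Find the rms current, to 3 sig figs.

18.7 A

ω = 2πf = 530900 rad/s
X_L = ωL = 19.5 Ω
X_C = 1/(ωC) = 2.18 Ω
Parallel: admittances add. Y = 1/R + 1/(jωL) + jωC
Y = (0.229 + j0.408) S
|Y| = 0.468 S → |Z| = 1/|Y| = 2.14 Ω, ∠Z = −∠Y = -60.6°
I = V/|Z| = 40/2.14 = 18.7 A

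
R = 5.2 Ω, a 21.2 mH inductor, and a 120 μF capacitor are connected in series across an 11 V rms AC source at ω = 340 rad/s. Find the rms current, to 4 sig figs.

608.9 mA

X_L = ωL = 7.208 Ω
X_C = 1/(ωC) = 24.51 Ω
Net reactance X = X_L − X_C = -17.30 Ω
Z = 5.200 − j17.30 Ω
|Z| = √(5.200² + 17.30²) = 18.07 Ω
I = V/|Z| = 11/18.07 = 608.9 mA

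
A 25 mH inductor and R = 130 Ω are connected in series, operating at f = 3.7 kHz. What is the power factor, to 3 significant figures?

0.218

ω = 2πf = 23250 rad/s
X_L = ωL = 581 Ω
Z = 130 + j581 Ω
|Z| = √(130² + 581²) = 596 Ω
∠Z = arctan(581/130) = 77.4°
cos φ = cos(77.4°) = 0.218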